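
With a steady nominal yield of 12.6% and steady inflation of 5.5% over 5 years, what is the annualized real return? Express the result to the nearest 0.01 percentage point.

With constant rates the annual real return is the same each year: (1+12.6%)/(1+5.5%) − 1 = 0.06730.

6.73%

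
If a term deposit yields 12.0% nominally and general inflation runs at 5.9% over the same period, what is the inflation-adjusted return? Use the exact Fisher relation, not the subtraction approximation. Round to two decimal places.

5.76%

Real return via the Fisher equation: (1 + 12.0%)/(1 + 5.9%) − 1 = 1.120/1.059 − 1 ≈ 0.05760.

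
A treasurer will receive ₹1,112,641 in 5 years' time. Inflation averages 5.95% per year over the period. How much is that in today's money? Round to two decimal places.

Price-level factor over 5 years: (1 + 5.95%)^5 ≈ 1.3350723613.
Purchasing power today: ₹1,112,641 divided by that factor.

₹833,393.78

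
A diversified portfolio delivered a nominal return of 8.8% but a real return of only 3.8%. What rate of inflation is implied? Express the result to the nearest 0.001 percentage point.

From (1+r_nom) = (1+r_real)(1+π), we get 1+π = (1 + 8.8%)/(1 + 3.8%) = 1.088/1.038 ≈ 1.04817.
So π ≈ 4.8170%.

4.817%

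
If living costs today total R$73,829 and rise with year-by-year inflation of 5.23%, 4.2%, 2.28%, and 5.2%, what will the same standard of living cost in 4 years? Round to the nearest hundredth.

R$87,104.53

Cumulative price-level factor: 1.0523 × 1.042 × 1.0228 × 1.052 ≈ 1.1798145520.
Multiplying R$73,829 by the price-level factor gives the future nominal sum.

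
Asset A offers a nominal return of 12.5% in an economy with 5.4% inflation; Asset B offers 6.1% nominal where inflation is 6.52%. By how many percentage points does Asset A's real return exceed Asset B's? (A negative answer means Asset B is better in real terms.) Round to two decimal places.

7.13

Asset A real return: 1.125/1.054 − 1 = 6.736%.
Asset B real return: 1.061/1.0652 − 1 = -0.394%.
Difference: 6.736 − (-0.394) = 7.130 pp.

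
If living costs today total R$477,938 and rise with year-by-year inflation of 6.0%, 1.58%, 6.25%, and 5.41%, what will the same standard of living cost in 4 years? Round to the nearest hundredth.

R$576,363.39

Cumulative price-level factor: 1.060 × 1.0158 × 1.0625 × 1.0541 ≈ 1.2059375710.
Multiplying R$477,938 by the price-level factor gives the future nominal sum.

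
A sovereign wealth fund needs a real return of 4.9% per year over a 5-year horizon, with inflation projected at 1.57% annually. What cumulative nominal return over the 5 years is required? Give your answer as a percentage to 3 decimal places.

Required annual nominal rate: (1+4.9%)(1+1.57%) − 1 = 6.54693%.
Cumulative over 5 years: (1 + 0.0654693)^5 − 1 ≈ 0.37311.

37.311%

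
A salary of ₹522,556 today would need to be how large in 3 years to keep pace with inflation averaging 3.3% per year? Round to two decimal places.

₹576,015.01

Cumulative price-level factor: (1+3.3%)^3 = 1.102302937.
Multiplying ₹522,556 by the price-level factor gives the future nominal sum.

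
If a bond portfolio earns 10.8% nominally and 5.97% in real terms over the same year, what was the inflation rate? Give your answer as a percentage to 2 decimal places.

From (1+r_nom) = (1+r_real)(1+π), we get 1+π = (1 + 10.8%)/(1 + 5.97%) = 1.108/1.0597 ≈ 1.04558.
So π ≈ 4.5579%.

4.56%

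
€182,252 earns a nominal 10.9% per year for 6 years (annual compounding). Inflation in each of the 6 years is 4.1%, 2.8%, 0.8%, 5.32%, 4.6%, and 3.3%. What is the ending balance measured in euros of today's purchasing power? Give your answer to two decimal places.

Nominal value at maturity: €182,252 × (1 + 10.9%)^6 ≈ €339,048.31.
Price-level factor over 6 years: 1.041 × 1.028 × 1.008 × 1.0532 × 1.046 × 1.033 ≈ 1.2275727316.
The maturity value deflated by that factor is the answer in today's purchasing power.

€276,194.07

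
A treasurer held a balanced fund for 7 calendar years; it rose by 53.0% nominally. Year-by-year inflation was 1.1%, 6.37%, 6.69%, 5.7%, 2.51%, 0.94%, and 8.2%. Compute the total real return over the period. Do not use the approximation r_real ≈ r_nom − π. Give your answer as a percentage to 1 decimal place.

12.7%

Cumulative inflation factor: 1.011 × 1.0637 × 1.0669 × 1.057 × 1.0251 × 1.0094 × 1.082 ≈ 1.35777.
Nominal growth factor: 1.53000. Real growth factor = 1.53000 / 1.35777 ≈ 1.12685.
Total real return ≈ 12.6849%.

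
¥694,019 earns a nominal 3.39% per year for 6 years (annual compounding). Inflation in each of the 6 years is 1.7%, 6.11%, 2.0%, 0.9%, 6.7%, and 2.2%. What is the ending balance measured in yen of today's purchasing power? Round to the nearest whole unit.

Nominal value at maturity: ¥694,019 × (1 + 3.39%)^6 ≈ ¥847,701.
Price-level factor over 6 years: 1.017 × 1.0611 × 1.020 × 1.009 × 1.067 × 1.022 ≈ 1.2111109220.
Dividing the nominal maturity value by the price-level factor gives the value in today's money.

¥699,937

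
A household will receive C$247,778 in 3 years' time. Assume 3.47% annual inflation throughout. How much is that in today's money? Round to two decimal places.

Price-level factor over 3 years: (1 + 3.47%)^3 ≈ 1.1077540519.
Purchasing power today: C$247,778 divided by that factor.

C$223,676.00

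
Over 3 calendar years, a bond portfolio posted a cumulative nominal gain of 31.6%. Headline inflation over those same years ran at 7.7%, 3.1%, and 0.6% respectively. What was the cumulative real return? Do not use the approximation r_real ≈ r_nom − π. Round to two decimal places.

17.81%

Cumulative inflation factor: 1.077 × 1.031 × 1.006 ≈ 1.11705.
Nominal growth factor: 1.31600. Real growth factor = 1.31600 / 1.11705 ≈ 1.17810.
Total real return ≈ 17.8104%.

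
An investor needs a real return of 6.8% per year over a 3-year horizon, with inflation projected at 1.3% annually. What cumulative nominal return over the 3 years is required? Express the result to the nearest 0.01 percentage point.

26.63%

Required annual nominal rate: (1+6.8%)(1+1.3%) − 1 = 8.1884%.
Cumulative over 3 years: (1 + 0.081884)^3 − 1 ≈ 0.26632.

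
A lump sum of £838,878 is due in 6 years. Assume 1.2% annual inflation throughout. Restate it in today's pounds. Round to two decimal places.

Price-level factor over 6 years: (1 + 1.2%)^6 ≈ 1.0741948725.
Purchasing power today: £838,878 divided by that factor.

£780,936.51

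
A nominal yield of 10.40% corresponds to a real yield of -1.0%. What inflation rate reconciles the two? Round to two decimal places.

From (1+r_nom) = (1+r_real)(1+π), we get 1+π = (1 + 10.40%)/(1 − 1.0%) = 1.1040/0.990 ≈ 1.11515.
So π ≈ 11.5152%.

11.52%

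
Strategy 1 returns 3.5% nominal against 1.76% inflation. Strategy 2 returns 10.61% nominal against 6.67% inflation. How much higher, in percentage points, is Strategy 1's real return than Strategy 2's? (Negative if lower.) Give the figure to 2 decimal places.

Strategy 1 real return: 1.035/1.0176 − 1 = 1.710%.
Strategy 2 real return: 1.1061/1.0667 − 1 = 3.694%.
Difference: 1.710 − 3.694 = -1.984 pp.

-1.98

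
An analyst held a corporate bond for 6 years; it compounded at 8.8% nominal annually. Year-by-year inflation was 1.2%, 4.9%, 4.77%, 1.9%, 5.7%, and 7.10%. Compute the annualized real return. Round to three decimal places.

Cumulative inflation factor: 1.012 × 1.049 × 1.0477 × 1.019 × 1.057 × 1.0710 ≈ 1.28301.
Nominal growth factor: 1.65872. Real growth factor = 1.65872 / 1.28301 ≈ 1.29283.
Annualized: 1.29283^(1/6) − 1 ≈ 0.04374.

4.374%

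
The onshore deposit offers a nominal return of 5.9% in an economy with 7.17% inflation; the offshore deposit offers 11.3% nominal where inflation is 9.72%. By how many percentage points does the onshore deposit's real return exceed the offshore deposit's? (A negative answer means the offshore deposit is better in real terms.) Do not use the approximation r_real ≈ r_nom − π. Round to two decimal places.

The onshore deposit real return: 1.059/1.0717 − 1 = -1.185%.
The offshore deposit real return: 1.113/1.0972 − 1 = 1.440%.
Difference: -1.185 − 1.440 = -2.625 pp.

-2.63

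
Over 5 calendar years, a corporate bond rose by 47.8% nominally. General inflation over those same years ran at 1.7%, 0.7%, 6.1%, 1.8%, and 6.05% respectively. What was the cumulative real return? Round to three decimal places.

Cumulative inflation factor: 1.017 × 1.007 × 1.061 × 1.018 × 1.0605 ≈ 1.17307.
Nominal growth factor: 1.47800. Real growth factor = 1.47800 / 1.17307 ≈ 1.25994.
Total real return ≈ 25.9941%.

25.994%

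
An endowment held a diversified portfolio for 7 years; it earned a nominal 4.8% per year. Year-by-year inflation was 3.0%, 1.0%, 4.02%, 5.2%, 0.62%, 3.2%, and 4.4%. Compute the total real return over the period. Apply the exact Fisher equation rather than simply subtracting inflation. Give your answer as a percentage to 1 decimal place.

12.5%

Cumulative inflation factor: 1.030 × 1.010 × 1.0402 × 1.052 × 1.0062 × 1.032 × 1.044 ≈ 1.23412.
Nominal growth factor: 1.38845. Real growth factor = 1.38845 / 1.23412 ≈ 1.12505.
Total real return ≈ 12.5054%.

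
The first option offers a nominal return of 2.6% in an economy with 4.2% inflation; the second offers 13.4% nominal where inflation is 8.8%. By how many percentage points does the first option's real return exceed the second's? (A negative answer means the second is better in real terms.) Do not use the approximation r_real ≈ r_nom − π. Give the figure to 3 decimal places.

The first option real return: 1.026/1.042 − 1 = -1.5355%.
The second real return: 1.134/1.088 − 1 = 4.2279%.
Difference: -1.5355 − 4.2279 = -5.7634 pp.

-5.763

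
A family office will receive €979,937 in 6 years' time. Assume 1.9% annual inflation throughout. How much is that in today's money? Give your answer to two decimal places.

€875,292.19

Price-level factor over 6 years: (1 + 1.9%)^6 ≈ 1.1195541497.
Purchasing power today: €979,937 divided by that factor.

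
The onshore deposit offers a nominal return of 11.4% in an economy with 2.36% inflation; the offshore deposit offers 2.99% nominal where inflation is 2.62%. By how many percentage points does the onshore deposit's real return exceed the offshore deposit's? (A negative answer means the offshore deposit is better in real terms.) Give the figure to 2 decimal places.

8.47

The onshore deposit real return: 1.114/1.0236 − 1 = 8.832%.
The offshore deposit real return: 1.0299/1.0262 − 1 = 0.361%.
Difference: 8.832 − 0.361 = 8.471 pp.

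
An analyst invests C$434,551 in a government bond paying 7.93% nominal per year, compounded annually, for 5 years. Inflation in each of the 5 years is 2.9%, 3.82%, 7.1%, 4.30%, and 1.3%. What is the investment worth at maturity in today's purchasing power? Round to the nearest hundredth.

C$526,468.04

Nominal value at maturity: C$434,551 × (1 + 7.93%)^5 ≈ C$636,431.46.
Price-level factor over 5 years: 1.029 × 1.0382 × 1.071 × 1.0430 × 1.013 ≈ 1.2088700665.
Dividing the nominal maturity value by the price-level factor gives the value in today's money.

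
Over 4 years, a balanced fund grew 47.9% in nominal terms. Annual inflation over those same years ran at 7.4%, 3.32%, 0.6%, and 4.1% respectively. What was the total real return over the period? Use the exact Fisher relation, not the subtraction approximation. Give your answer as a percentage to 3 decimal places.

Cumulative inflation factor: 1.074 × 1.0332 × 1.006 × 1.041 ≈ 1.16208.
Nominal growth factor: 1.47900. Real growth factor = 1.47900 / 1.16208 ≈ 1.27271.
Total real return ≈ 27.2714%.

27.271%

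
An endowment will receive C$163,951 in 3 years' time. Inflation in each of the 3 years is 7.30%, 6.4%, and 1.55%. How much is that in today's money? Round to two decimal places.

Price-level factor over 3 years: 1.0730 × 1.064 × 1.0155 = 1.159367916.
Purchasing power today: C$163,951 divided by that factor.

C$141,414.13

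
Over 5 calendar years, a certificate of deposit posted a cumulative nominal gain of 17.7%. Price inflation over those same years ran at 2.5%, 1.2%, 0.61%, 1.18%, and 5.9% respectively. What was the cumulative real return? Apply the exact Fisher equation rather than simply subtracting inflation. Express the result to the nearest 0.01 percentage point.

5.25%

Cumulative inflation factor: 1.025 × 1.012 × 1.0061 × 1.0118 × 1.059 ≈ 1.11824.
Nominal growth factor: 1.17700. Real growth factor = 1.17700 / 1.11824 ≈ 1.05254.
Total real return ≈ 5.2544%.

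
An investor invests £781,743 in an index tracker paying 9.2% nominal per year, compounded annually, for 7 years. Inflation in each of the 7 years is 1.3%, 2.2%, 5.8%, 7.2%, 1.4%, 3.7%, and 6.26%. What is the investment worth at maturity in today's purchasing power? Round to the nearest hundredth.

Nominal value at maturity: £781,743 × (1 + 9.2%)^7 ≈ £1,447,512.99.
Price-level factor over 7 years: 1.013 × 1.022 × 1.058 × 1.072 × 1.014 × 1.037 × 1.0626 ≈ 1.3119803097.
The maturity value deflated by that factor is the answer in today's purchasing power.

£1,103,303.90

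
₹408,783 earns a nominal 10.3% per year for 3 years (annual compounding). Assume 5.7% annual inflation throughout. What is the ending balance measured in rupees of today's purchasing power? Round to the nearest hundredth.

Nominal value at maturity: ₹408,783 × (1 + 10.3%)^3 ≈ ₹548,553.97.
Price-level factor over 3 years: (1 + 5.7%)^3 = 1.180932193.
Dividing the nominal maturity value by the price-level factor gives the value in today's money.

₹464,509.29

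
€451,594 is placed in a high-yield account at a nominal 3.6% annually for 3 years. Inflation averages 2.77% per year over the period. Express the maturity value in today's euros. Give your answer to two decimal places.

€462,624.21

Nominal value at maturity: €451,594 × (1 + 3.6%)^3 ≈ €502,143.02.
Price-level factor over 3 years: (1 + 2.77%)^3 ≈ 1.0854231239.
The maturity value deflated by that factor is the answer in today's purchasing power.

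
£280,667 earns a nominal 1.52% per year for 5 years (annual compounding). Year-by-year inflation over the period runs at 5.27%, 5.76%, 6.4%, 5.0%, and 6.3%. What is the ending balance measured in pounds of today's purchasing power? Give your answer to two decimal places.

Nominal value at maturity: £280,667 × (1 + 1.52%)^5 ≈ £302,656.08.
Price-level factor over 5 years: 1.0527 × 1.0576 × 1.064 × 1.050 × 1.063 ≈ 1.3221790048.
Dividing the nominal maturity value by the price-level factor gives the value in today's money.

£228,907.04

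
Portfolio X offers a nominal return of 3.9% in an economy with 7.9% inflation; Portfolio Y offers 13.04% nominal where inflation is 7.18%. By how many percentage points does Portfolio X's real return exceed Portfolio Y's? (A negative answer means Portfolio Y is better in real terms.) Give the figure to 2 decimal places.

Portfolio X real return: 1.039/1.079 − 1 = -3.707%.
Portfolio Y real return: 1.1304/1.0718 − 1 = 5.467%.
Difference: -3.707 − 5.467 = -9.174 pp.

-9.17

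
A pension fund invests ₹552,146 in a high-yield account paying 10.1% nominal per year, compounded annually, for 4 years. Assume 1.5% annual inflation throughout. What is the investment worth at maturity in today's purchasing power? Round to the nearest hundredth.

₹764,432.31

Nominal value at maturity: ₹552,146 × (1 + 10.1%)^4 ≈ ₹811,340.59.
Price-level factor over 4 years: (1 + 1.5%)^4 ≈ 1.0613635506.
The maturity value deflated by that factor is the answer in today's purchasing power.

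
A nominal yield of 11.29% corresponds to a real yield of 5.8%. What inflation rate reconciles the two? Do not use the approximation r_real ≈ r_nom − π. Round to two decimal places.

From (1+r_nom) = (1+r_real)(1+π), we get 1+π = (1 + 11.29%)/(1 + 5.8%) = 1.1129/1.058 ≈ 1.05189.
So π ≈ 5.1890%.

5.19%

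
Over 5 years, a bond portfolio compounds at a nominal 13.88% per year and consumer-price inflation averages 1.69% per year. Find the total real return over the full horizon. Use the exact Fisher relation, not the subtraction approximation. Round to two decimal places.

The annual real rate is (1+13.88%)/(1+1.69%) − 1 = 11.9874%.
Compounded over 5 years: (1 + 0.119874)^5 − 1 ≈ 0.76135.

76.14%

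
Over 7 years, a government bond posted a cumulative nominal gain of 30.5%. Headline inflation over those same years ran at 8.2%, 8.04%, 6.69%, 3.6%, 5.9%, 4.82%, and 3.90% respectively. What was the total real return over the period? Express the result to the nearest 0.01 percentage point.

Cumulative inflation factor: 1.082 × 1.0804 × 1.0669 × 1.036 × 1.059 × 1.0482 × 1.0390 ≈ 1.49022.
Nominal growth factor: 1.30500. Real growth factor = 1.30500 / 1.49022 ≈ 0.87571.
Total real return ≈ -12.4292%.

-12.43%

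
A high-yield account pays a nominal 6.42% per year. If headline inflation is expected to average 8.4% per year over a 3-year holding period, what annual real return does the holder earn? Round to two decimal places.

-1.83%

With constant rates the annual real return is the same each year: (1+6.42%)/(1+8.4%) − 1 = -0.01827.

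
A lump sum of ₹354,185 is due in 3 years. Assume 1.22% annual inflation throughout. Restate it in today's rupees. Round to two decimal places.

₹341,531.81

Price-level factor over 3 years: (1 + 1.22%)^3 ≈ 1.0370483358.
Purchasing power today: ₹354,185 divided by that factor.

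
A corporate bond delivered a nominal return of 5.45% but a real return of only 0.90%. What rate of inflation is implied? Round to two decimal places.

4.51%

From (1+r_nom) = (1+r_real)(1+π), we get 1+π = (1 + 5.45%)/(1 + 0.90%) = 1.0545/1.0090 ≈ 1.04509.
So π ≈ 4.5094%.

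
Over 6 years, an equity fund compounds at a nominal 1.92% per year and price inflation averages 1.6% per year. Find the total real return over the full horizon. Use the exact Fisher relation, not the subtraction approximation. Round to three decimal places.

The annual real rate is (1+1.92%)/(1+1.6%) − 1 = 0.3150%.
Compounded over 6 years: (1 + 0.003150)^6 − 1 ≈ 0.01905.

1.905%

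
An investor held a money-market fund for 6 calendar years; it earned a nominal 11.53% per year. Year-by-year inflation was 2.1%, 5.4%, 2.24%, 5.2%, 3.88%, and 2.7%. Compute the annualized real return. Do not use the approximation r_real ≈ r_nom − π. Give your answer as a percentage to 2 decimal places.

7.68%

Cumulative inflation factor: 1.021 × 1.054 × 1.0224 × 1.052 × 1.0388 × 1.027 ≈ 1.23482.
Nominal growth factor: 1.92464. Real growth factor = 1.92464 / 1.23482 ≈ 1.55864.
Annualized: 1.55864^(1/6) − 1 ≈ 0.07677.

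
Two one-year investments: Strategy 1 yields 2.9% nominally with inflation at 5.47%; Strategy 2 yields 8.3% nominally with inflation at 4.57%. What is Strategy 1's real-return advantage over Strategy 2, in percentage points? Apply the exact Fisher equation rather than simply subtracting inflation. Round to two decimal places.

-6.00

Strategy 1 real return: 1.029/1.0547 − 1 = -2.437%.
Strategy 2 real return: 1.083/1.0457 − 1 = 3.567%.
Difference: -2.437 − 3.567 = -6.004 pp.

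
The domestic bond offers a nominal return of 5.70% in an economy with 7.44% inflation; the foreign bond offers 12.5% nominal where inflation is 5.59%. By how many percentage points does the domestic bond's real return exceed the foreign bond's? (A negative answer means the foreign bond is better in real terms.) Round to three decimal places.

The domestic bond real return: 1.0570/1.0744 − 1 = -1.6195%.
The foreign bond real return: 1.125/1.0559 − 1 = 6.5442%.
Difference: -1.6195 − 6.5442 = -8.1637 pp.

-8.164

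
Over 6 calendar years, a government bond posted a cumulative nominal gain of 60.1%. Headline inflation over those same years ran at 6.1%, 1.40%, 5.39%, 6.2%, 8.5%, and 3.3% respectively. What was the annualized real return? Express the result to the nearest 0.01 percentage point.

2.89%

Cumulative inflation factor: 1.061 × 1.0140 × 1.0539 × 1.062 × 1.085 × 1.033 ≈ 1.34961.
Nominal growth factor: 1.60100. Real growth factor = 1.60100 / 1.34961 ≈ 1.18627.
Annualized: 1.18627^(1/6) − 1 ≈ 0.02888.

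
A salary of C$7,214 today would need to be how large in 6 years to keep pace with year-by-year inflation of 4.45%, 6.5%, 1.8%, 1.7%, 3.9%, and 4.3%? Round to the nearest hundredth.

Cumulative price-level factor: 1.0445 × 1.065 × 1.018 × 1.017 × 1.039 × 1.043 ≈ 1.2480346382.
The nominal amount required is C$7,214 scaled up by that factor.

C$9,003.32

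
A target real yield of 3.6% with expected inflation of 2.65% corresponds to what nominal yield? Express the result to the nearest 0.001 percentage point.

6.345%

By the Fisher equation, 1 + r_nom = (1 + 3.6%)(1 + 2.65%) = 1.036 × 1.0265 = 1.063454.
So r_nom = 6.3454%.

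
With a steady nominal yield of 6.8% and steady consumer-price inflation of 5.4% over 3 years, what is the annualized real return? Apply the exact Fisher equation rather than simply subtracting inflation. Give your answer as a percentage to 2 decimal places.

1.33%

With constant rates the annual real return is the same each year: (1+6.8%)/(1+5.4%) − 1 = 0.01328.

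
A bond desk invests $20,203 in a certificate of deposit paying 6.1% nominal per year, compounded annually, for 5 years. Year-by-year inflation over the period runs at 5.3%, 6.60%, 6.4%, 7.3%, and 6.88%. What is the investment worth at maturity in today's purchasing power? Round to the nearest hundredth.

$19,832.13

Nominal value at maturity: $20,203 × (1 + 6.1%)^5 ≈ $27,163.94.
Price-level factor over 5 years: 1.053 × 1.0660 × 1.064 × 1.073 × 1.0688 ≈ 1.3696934248.
Dividing the nominal maturity value by the price-level factor gives the value in today's money.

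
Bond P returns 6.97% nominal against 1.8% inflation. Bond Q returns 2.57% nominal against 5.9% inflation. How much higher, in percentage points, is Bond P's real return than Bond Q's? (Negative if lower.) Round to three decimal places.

Bond P real return: 1.0697/1.018 − 1 = 5.0786%.
Bond Q real return: 1.0257/1.059 − 1 = -3.1445%.
Difference: 5.0786 − (-3.1445) = 8.2231 pp.

8.223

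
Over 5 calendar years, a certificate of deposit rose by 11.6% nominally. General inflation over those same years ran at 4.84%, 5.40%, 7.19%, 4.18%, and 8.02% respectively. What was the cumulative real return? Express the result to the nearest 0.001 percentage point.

-16.275%

Cumulative inflation factor: 1.0484 × 1.0540 × 1.0719 × 1.0418 × 1.0802 ≈ 1.33294.
Nominal growth factor: 1.11600. Real growth factor = 1.11600 / 1.33294 ≈ 0.83725.
Total real return ≈ -16.2753%.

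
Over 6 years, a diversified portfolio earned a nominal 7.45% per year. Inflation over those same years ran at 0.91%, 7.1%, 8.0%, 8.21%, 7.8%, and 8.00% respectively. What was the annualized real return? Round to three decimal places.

Cumulative inflation factor: 1.0091 × 1.071 × 1.080 × 1.0821 × 1.078 × 1.0800 ≈ 1.47047.
Nominal growth factor: 1.53900. Real growth factor = 1.53900 / 1.47047 ≈ 1.04660.
Annualized: 1.04660^(1/6) − 1 ≈ 0.00762.

0.762%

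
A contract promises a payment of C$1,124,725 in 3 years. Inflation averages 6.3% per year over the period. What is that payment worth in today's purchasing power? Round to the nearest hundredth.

Price-level factor over 3 years: (1 + 6.3%)^3 = 1.201157047.
Purchasing power today: C$1,124,725 divided by that factor.

C$936,367.98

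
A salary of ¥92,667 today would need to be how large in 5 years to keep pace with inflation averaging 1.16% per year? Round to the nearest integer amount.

Cumulative price-level factor: (1+1.16%)^5 ≈ 1.0593612997.
Multiplying ¥92,667 by the price-level factor gives the future nominal sum.

¥98,168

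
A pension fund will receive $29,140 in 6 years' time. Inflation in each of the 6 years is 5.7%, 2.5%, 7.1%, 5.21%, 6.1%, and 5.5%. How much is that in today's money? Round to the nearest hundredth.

Price-level factor over 6 years: 1.057 × 1.025 × 1.071 × 1.0521 × 1.061 × 1.055 ≈ 1.3665111752.
Purchasing power today: $29,140 divided by that factor.

$21,324.38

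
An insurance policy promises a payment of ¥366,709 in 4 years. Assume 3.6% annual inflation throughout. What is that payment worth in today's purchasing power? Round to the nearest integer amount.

Price-level factor over 4 years: (1 + 3.6%)^4 ≈ 1.1519643036.
Purchasing power today: ¥366,709 divided by that factor.

¥318,334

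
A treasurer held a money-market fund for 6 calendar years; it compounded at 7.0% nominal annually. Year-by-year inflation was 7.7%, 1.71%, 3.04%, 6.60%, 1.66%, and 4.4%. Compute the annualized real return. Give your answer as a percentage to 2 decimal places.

2.73%

Cumulative inflation factor: 1.077 × 1.0171 × 1.0304 × 1.0660 × 1.0166 × 1.044 ≈ 1.27701.
Nominal growth factor: 1.50073. Real growth factor = 1.50073 / 1.27701 ≈ 1.17519.
Annualized: 1.17519^(1/6) − 1 ≈ 0.02727.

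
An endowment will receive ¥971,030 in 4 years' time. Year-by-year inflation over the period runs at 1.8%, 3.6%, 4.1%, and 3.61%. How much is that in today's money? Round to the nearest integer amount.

¥853,636

Price-level factor over 4 years: 1.018 × 1.036 × 1.041 × 1.0361 ≈ 1.1375223453.
Purchasing power today: ¥971,030 divided by that factor.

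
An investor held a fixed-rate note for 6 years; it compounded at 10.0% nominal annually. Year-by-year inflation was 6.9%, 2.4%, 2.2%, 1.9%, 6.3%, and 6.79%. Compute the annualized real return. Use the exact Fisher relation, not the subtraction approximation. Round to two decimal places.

5.37%

Cumulative inflation factor: 1.069 × 1.024 × 1.022 × 1.019 × 1.063 × 1.0679 ≈ 1.29410.
Nominal growth factor: 1.77156. Real growth factor = 1.77156 / 1.29410 ≈ 1.36896.
Annualized: 1.36896^(1/6) − 1 ≈ 0.05374.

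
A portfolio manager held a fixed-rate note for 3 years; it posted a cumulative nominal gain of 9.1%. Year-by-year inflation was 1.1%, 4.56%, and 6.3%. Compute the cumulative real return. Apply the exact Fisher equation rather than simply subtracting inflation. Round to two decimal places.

Cumulative inflation factor: 1.011 × 1.0456 × 1.063 ≈ 1.12370.
Nominal growth factor: 1.09100. Real growth factor = 1.09100 / 1.12370 ≈ 0.97090.
Total real return ≈ -2.9099%.

-2.91%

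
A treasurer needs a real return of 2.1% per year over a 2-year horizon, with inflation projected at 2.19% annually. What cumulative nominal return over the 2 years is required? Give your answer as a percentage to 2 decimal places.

8.86%

Required annual nominal rate: (1+2.1%)(1+2.19%) − 1 = 4.33599%.
Cumulative over 2 years: (1 + 0.0433599)^2 − 1 ≈ 0.08860.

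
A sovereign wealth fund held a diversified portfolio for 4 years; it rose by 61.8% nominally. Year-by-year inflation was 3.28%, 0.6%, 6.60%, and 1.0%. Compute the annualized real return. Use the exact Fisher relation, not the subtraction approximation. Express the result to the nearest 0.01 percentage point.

Cumulative inflation factor: 1.0328 × 1.006 × 1.0660 × 1.010 ≈ 1.11865.
Nominal growth factor: 1.61800. Real growth factor = 1.61800 / 1.11865 ≈ 1.44639.
Annualized: 1.44639^(1/4) − 1 ≈ 0.09666.

9.67%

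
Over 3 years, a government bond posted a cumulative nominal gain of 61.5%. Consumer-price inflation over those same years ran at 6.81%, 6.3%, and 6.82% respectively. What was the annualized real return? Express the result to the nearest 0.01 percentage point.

10.02%

Cumulative inflation factor: 1.0681 × 1.063 × 1.0682 ≈ 1.21282.
Nominal growth factor: 1.61500. Real growth factor = 1.61500 / 1.21282 ≈ 1.33160.
Annualized: 1.33160^(1/3) − 1 ≈ 0.10017.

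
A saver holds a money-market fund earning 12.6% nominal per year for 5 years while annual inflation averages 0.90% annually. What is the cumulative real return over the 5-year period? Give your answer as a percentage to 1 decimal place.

The annual real rate is (1+12.6%)/(1+0.90%) − 1 = 11.5956%.
Compounded over 5 years: (1 + 0.115956)^5 − 1 ≈ 0.73076.

73.1%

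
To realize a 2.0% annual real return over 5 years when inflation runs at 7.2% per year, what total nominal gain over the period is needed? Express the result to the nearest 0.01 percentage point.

Required annual nominal rate: (1+2.0%)(1+7.2%) − 1 = 9.344%.
Cumulative over 5 years: (1 + 0.09344)^5 − 1 ≈ 0.56306.

56.31%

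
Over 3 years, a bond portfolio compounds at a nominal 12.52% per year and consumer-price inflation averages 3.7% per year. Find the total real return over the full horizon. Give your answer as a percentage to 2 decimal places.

27.75%

The annual real rate is (1+12.52%)/(1+3.7%) − 1 = 8.5053%.
Compounded over 3 years: (1 + 0.085053)^3 − 1 ≈ 0.27748.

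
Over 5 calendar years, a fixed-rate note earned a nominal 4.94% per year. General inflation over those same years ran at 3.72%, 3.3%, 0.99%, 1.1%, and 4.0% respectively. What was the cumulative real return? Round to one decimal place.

Cumulative inflation factor: 1.0372 × 1.033 × 1.0099 × 1.011 × 1.040 ≈ 1.13769.
Nominal growth factor: 1.27264. Real growth factor = 1.27264 / 1.13769 ≈ 1.11861.
Total real return ≈ 11.8612%.

11.9%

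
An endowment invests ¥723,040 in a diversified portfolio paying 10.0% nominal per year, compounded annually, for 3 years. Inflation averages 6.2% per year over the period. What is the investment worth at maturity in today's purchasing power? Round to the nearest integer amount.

Nominal value at maturity: ¥723,040 × (1 + 10.0%)^3 ≈ ¥962,366.
Price-level factor over 3 years: (1 + 6.2%)^3 = 1.197770328.
Dividing the nominal maturity value by the price-level factor gives the value in today's money.

¥803,465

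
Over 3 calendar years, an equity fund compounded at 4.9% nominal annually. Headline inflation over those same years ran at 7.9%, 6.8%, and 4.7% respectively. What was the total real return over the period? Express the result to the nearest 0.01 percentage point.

Cumulative inflation factor: 1.079 × 1.068 × 1.047 ≈ 1.20653.
Nominal growth factor: 1.15432. Real growth factor = 1.15432 / 1.20653 ≈ 0.95672.
Total real return ≈ -4.3275%.

-4.33%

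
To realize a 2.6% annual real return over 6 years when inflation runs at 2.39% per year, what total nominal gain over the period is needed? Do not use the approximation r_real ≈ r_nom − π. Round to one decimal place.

Required annual nominal rate: (1+2.6%)(1+2.39%) − 1 = 5.05214%.
Cumulative over 6 years: (1 + 0.0505214)^6 − 1 ≈ 0.34409.

34.4%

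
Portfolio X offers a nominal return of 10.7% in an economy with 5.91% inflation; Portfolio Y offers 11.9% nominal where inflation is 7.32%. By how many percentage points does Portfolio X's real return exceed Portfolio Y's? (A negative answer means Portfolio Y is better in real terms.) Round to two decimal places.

0.26

Portfolio X real return: 1.107/1.0591 − 1 = 4.523%.
Portfolio Y real return: 1.119/1.0732 − 1 = 4.268%.
Difference: 4.523 − 4.268 = 0.255 pp.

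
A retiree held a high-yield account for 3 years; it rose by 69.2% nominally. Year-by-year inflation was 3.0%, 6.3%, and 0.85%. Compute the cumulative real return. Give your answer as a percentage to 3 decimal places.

53.234%

Cumulative inflation factor: 1.030 × 1.063 × 1.0085 ≈ 1.10420.
Nominal growth factor: 1.69200. Real growth factor = 1.69200 / 1.10420 ≈ 1.53234.
Total real return ≈ 53.2336%.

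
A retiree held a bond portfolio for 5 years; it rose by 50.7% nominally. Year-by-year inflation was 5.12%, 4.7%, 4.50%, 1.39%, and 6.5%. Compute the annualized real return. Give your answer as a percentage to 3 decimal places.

3.945%

Cumulative inflation factor: 1.0512 × 1.047 × 1.0450 × 1.0139 × 1.065 ≈ 1.24192.
Nominal growth factor: 1.50700. Real growth factor = 1.50700 / 1.24192 ≈ 1.21345.
Annualized: 1.21345^(1/5) − 1 ≈ 0.03945.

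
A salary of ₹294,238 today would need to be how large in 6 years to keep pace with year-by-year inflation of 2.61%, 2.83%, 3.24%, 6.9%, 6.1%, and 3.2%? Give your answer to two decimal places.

₹375,170.83

Cumulative price-level factor: 1.0261 × 1.0283 × 1.0324 × 1.069 × 1.061 × 1.032 ≈ 1.2750590723.
Multiplying ₹294,238 by the price-level factor gives the future nominal sum.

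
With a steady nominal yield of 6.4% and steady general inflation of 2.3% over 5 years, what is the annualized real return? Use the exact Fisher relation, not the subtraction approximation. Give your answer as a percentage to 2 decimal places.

4.01%

With constant rates the annual real return is the same each year: (1+6.4%)/(1+2.3%) − 1 = 0.04008.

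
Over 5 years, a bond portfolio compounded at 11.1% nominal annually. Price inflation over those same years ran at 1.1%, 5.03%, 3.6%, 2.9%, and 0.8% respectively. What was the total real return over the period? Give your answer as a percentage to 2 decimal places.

Cumulative inflation factor: 1.011 × 1.0503 × 1.036 × 1.029 × 1.008 ≈ 1.14104.
Nominal growth factor: 1.69266. Real growth factor = 1.69266 / 1.14104 ≈ 1.48344.
Total real return ≈ 48.3440%.

48.34%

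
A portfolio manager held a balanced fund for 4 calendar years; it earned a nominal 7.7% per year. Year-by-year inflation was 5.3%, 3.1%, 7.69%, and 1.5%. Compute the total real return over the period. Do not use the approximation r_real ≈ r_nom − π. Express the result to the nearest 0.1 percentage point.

Cumulative inflation factor: 1.053 × 1.031 × 1.0769 × 1.015 ≈ 1.18667.
Nominal growth factor: 1.34544. Real growth factor = 1.34544 / 1.18667 ≈ 1.13379.
Total real return ≈ 13.3795%.

13.4%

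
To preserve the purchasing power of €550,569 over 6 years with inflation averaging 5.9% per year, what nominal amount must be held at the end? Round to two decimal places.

€776,582.35

Cumulative price-level factor: (1+5.9%)^6 ≈ 1.4105086721.
The nominal amount required is €550,569 scaled up by that factor.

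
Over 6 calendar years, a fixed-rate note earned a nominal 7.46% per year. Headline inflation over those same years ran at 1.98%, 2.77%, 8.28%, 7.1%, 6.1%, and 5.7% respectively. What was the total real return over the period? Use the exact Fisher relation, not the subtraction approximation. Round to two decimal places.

Cumulative inflation factor: 1.0198 × 1.0277 × 1.0828 × 1.071 × 1.061 × 1.057 ≈ 1.36304.
Nominal growth factor: 1.53986. Real growth factor = 1.53986 / 1.36304 ≈ 1.12972.
Total real return ≈ 12.9722%.

12.97%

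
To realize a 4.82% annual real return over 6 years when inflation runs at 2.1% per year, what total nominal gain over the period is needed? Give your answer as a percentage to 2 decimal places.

50.25%

Required annual nominal rate: (1+4.82%)(1+2.1%) − 1 = 7.02122%.
Cumulative over 6 years: (1 + 0.0702122)^6 − 1 ≈ 0.50252.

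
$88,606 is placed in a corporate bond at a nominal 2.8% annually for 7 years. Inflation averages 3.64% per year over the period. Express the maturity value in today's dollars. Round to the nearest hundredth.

Nominal value at maturity: $88,606 × (1 + 2.8%)^7 ≈ $107,501.60.
Price-level factor over 7 years: (1 + 3.64%)^7 ≈ 1.2843749605.
Dividing the nominal maturity value by the price-level factor gives the value in today's money.

$83,699.55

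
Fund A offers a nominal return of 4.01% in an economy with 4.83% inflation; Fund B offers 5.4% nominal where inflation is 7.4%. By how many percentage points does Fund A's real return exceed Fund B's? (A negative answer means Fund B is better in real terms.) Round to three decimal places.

1.080

Fund A real return: 1.0401/1.0483 − 1 = -0.7822%.
Fund B real return: 1.054/1.074 − 1 = -1.8622%.
Difference: -0.7822 − (-1.8622) = 1.0800 pp.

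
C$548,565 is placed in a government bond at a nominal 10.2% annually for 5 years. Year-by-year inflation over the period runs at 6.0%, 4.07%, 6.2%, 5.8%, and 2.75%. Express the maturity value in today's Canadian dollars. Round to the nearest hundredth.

C$700,023.52

Nominal value at maturity: C$548,565 × (1 + 10.2%)^5 ≈ C$891,530.22.
Price-level factor over 5 years: 1.060 × 1.0407 × 1.062 × 1.058 × 1.0275 ≈ 1.2735718019.
The maturity value deflated by that factor is the answer in today's purchasing power.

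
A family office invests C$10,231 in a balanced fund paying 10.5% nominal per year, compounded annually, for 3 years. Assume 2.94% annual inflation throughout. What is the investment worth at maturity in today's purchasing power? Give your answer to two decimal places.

Nominal value at maturity: C$10,231 × (1 + 10.5%)^3 ≈ C$13,804.00.
Price-level factor over 3 years: (1 + 2.94%)^3 ≈ 1.0908184922.
The maturity value deflated by that factor is the answer in today's purchasing power.

C$12,654.72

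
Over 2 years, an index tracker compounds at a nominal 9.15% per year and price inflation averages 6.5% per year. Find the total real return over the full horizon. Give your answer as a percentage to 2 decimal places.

The annual real rate is (1+9.15%)/(1+6.5%) − 1 = 2.4883%.
Compounded over 2 years: (1 + 0.024883)^2 − 1 ≈ 0.05038.

5.04%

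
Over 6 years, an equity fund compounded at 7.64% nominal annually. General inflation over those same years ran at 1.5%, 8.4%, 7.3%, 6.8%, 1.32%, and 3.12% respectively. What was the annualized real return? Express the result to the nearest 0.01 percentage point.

2.81%

Cumulative inflation factor: 1.015 × 1.084 × 1.073 × 1.068 × 1.0132 × 1.0312 ≈ 1.31736.
Nominal growth factor: 1.55540. Real growth factor = 1.55540 / 1.31736 ≈ 1.18070.
Annualized: 1.18070^(1/6) − 1 ≈ 0.02807.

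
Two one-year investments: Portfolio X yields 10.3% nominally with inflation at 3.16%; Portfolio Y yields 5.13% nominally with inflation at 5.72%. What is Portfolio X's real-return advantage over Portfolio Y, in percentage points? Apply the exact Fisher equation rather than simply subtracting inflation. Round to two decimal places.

Portfolio X real return: 1.103/1.0316 − 1 = 6.921%.
Portfolio Y real return: 1.0513/1.0572 − 1 = -0.558%.
Difference: 6.921 − (-0.558) = 7.479 pp.

7.48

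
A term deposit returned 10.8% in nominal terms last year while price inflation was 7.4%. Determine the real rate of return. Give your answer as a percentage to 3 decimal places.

Real return via the Fisher equation: (1 + 10.8%)/(1 + 7.4%) − 1 = 1.108/1.074 − 1 ≈ 0.03166.

3.166%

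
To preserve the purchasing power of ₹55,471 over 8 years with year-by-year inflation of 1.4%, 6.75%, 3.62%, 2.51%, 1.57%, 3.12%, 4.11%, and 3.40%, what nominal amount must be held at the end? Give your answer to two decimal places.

₹71,912.27

Cumulative price-level factor: 1.014 × 1.0675 × 1.0362 × 1.0251 × 1.0157 × 1.0312 × 1.0411 × 1.0340 ≈ 1.2963939697.
Multiplying ₹55,471 by the price-level factor gives the future nominal sum.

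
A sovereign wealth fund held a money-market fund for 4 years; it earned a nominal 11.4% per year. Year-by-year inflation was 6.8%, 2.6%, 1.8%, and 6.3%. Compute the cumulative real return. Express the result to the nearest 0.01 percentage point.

29.88%

Cumulative inflation factor: 1.068 × 1.026 × 1.018 × 1.063 ≈ 1.18577.
Nominal growth factor: 1.54007. Real growth factor = 1.54007 / 1.18577 ≈ 1.29880.
Total real return ≈ 29.8796%.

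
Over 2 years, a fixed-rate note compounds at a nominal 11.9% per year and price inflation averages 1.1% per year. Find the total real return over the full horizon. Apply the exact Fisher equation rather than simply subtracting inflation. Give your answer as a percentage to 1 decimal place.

The annual real rate is (1+11.9%)/(1+1.1%) − 1 = 10.6825%.
Compounded over 2 years: (1 + 0.106825)^2 − 1 ≈ 0.22506.

22.5%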